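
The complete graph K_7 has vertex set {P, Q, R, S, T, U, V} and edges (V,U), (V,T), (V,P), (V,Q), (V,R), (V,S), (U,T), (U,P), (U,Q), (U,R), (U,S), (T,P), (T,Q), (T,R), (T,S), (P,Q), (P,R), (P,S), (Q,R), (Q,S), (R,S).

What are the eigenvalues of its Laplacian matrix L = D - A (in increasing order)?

For the complete graph K_n, L = nI − J (J = all-ones matrix). J has eigenvalues n (once, eigenvector 𝟙) and 0 (multiplicity n−1), so L has eigenvalues 0 (once) and n (multiplicity n−1). Here n = 7: eigenvalue 0 once and 7 with multiplicity 6.
Laplacian eigenvalues (increasing order): [0.0, 7.0, 7.0, 7.0, 7.0, 7.0, 7.0]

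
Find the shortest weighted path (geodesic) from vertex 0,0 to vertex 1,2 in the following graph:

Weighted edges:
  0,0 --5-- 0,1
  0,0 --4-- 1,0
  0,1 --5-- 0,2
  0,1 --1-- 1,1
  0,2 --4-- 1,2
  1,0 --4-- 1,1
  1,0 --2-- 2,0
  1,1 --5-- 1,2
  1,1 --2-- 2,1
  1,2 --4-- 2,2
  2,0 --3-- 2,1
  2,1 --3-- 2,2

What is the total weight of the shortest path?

Shortest path: 0,0 → 0,1 → 1,1 → 1,2, total weight = 11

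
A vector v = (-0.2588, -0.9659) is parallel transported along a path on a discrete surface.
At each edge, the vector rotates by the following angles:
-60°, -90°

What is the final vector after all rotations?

Total rotation: (-60°) + (-90°) = -150°. Final vector: (-0.2588, 0.9659)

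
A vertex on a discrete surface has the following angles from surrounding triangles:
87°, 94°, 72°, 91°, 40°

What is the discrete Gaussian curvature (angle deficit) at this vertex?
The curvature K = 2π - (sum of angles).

Sum of angles = 384°. K = 360° - 384° = -24° = -2π/15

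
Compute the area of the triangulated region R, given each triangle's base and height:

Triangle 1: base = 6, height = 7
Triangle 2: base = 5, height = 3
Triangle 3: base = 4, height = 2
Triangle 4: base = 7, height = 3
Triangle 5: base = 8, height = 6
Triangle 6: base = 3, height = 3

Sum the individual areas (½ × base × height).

(1/2)×6×7 + (1/2)×5×3 + (1/2)×4×2 + (1/2)×7×3 + (1/2)×8×6 + (1/2)×3×3 = 71.5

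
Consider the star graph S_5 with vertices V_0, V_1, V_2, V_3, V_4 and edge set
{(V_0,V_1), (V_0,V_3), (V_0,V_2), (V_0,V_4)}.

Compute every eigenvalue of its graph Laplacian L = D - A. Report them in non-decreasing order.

The star S_5 is the complete bipartite graph K_{1,4} (one hub of degree 4, 4 leaves of degree 1). The Laplacian spectrum of K_{p,q} is 0, p (multiplicity q−1), q (multiplicity p−1), p+q. With p = 1, q = 4: 0 once, 1 with multiplicity 3, and 5 once. (Check: trace L = sum of degrees = 8 = 3·1 + 5.)
Laplacian eigenvalues (increasing order): [0.0, 1.0, 1.0, 1.0, 5.0]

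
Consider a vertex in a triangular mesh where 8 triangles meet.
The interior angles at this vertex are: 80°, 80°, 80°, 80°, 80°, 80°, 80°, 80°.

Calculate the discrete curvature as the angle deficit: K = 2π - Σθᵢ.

Sum of angles = 640°. K = 360° - 640° = -280°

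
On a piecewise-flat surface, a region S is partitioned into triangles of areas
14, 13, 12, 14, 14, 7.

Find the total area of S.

14 + 13 + 12 + 14 + 14 + 7 = 74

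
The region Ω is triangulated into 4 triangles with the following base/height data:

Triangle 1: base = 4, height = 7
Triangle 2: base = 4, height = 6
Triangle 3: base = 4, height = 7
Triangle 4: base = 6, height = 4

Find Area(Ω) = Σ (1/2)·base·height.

(1/2)×4×7 + (1/2)×4×6 + (1/2)×4×7 + (1/2)×6×4 = 52.0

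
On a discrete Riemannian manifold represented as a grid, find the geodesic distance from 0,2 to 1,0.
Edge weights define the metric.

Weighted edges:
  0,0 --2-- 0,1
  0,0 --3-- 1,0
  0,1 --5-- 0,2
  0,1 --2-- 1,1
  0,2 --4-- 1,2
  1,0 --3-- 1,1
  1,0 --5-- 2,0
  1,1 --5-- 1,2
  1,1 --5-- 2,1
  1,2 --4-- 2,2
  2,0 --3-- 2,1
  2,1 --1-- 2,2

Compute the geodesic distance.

Shortest path: 0,2 → 0,1 → 0,0 → 1,0, total weight = 10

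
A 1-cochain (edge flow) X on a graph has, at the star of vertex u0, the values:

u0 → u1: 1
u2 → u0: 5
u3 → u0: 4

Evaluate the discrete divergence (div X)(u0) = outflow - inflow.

Divergence = sum of outgoing flows = 1 + (-5) + (-4) = -8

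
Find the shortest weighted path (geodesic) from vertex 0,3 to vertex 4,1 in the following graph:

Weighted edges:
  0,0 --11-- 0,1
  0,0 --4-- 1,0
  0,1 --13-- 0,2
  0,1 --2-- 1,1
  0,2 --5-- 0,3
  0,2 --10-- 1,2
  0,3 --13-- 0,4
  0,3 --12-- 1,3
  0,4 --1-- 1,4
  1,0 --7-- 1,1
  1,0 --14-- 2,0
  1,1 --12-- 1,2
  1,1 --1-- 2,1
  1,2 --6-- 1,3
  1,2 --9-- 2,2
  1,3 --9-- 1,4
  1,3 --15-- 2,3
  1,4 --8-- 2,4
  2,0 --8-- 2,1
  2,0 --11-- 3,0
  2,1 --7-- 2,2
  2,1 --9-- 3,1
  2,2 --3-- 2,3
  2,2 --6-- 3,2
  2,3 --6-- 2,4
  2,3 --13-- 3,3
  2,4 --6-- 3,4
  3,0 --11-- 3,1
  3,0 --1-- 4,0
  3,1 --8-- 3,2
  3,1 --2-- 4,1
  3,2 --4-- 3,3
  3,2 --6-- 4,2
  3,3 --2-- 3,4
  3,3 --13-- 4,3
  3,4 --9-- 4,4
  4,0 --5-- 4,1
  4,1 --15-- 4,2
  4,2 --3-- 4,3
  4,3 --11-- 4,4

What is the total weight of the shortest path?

Shortest path: 0,3 → 0,2 → 0,1 → 1,1 → 2,1 → 3,1 → 4,1, total weight = 32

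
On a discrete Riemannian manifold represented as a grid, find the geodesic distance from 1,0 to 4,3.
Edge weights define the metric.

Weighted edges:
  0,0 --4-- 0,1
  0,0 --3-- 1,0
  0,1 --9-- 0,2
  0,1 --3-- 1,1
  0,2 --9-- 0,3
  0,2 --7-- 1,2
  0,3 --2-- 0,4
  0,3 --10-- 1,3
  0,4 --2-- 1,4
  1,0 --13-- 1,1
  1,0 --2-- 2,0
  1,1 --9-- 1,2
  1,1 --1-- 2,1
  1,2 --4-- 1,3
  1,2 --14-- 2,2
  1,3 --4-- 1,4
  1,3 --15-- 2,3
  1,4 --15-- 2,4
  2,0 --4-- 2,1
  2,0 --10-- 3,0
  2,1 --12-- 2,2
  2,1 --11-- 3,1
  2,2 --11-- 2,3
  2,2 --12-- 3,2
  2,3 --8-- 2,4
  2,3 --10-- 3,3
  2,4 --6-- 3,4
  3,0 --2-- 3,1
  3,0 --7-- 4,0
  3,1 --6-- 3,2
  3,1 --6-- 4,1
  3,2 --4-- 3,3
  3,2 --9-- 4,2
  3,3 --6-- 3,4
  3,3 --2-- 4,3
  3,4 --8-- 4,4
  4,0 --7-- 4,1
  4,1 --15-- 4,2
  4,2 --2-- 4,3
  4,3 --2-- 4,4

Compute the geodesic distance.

Shortest path: 1,0 → 2,0 → 3,0 → 3,1 → 3,2 → 3,3 → 4,3, total weight = 26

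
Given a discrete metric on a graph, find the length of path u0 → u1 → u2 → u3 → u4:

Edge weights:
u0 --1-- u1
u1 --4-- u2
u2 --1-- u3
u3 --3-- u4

Arc length = 1 + 4 + 1 + 3 = 9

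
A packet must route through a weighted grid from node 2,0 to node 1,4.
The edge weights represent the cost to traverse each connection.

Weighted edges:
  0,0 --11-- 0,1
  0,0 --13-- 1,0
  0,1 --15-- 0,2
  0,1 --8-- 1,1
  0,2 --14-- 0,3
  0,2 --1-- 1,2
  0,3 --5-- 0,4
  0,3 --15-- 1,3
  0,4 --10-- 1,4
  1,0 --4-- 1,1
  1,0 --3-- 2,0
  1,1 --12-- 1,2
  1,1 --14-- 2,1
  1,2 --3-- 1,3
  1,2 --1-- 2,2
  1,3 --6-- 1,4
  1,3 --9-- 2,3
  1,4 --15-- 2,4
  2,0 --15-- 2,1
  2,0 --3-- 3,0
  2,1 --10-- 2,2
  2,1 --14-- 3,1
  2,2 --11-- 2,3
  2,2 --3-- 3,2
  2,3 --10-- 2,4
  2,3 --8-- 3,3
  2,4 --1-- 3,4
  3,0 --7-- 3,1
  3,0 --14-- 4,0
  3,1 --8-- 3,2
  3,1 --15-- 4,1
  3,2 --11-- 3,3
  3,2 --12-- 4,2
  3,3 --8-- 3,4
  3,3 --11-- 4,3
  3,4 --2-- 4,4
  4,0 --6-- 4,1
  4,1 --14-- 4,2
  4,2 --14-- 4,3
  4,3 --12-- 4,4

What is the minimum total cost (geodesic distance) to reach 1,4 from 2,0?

Shortest path: 2,0 → 1,0 → 1,1 → 1,2 → 1,3 → 1,4, total weight = 28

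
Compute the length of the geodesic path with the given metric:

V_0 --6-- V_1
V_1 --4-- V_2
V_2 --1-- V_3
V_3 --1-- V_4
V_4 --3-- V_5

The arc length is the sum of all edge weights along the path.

Arc length = 6 + 4 + 1 + 1 + 3 = 15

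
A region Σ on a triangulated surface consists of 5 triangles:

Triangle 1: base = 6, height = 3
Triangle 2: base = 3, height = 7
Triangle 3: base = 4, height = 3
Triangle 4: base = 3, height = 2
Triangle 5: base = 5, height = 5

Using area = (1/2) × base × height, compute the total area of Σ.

(1/2)×6×3 + (1/2)×3×7 + (1/2)×4×3 + (1/2)×3×2 + (1/2)×5×5 = 41.0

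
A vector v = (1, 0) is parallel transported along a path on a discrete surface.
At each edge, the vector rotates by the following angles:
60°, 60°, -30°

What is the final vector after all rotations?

Total rotation: 60° + 60° + (-30°) = 90°. Final vector: (0, 1)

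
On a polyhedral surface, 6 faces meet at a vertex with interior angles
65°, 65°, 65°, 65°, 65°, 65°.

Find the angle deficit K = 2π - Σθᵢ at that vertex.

Sum of angles = 390°. K = 360° - 390° = -30° = -π/6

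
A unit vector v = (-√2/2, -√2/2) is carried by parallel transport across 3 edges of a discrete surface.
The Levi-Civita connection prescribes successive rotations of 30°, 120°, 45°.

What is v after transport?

Total rotation: 30° + 120° + 45° = 195° ≡ -165° (mod 360°). Final vector: (0.5000, 0.8660)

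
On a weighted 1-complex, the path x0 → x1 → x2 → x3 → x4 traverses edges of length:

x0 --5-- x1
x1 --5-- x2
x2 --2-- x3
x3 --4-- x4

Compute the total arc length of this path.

Arc length = 5 + 5 + 2 + 4 = 16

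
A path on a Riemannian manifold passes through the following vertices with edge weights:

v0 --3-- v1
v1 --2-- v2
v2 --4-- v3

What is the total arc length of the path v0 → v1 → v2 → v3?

Arc length = 3 + 2 + 4 = 9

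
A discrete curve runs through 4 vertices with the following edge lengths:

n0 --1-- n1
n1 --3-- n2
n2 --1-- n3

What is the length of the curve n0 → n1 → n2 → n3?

Arc length = 1 + 3 + 1 = 5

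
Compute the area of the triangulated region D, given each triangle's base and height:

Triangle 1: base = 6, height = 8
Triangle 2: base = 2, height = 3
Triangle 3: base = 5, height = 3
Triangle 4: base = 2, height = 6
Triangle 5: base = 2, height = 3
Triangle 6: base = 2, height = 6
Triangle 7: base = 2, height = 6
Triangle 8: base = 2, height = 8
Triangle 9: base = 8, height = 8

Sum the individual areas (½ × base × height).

(1/2)×6×8 + (1/2)×2×3 + (1/2)×5×3 + (1/2)×2×6 + (1/2)×2×3 + (1/2)×2×6 + (1/2)×2×6 + (1/2)×2×8 + (1/2)×8×8 = 95.5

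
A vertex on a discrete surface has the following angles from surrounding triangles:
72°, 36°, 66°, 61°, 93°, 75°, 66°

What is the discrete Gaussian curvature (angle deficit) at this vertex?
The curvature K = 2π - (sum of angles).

Sum of angles = 469°. K = 360° - 469° = -109° = -109π/180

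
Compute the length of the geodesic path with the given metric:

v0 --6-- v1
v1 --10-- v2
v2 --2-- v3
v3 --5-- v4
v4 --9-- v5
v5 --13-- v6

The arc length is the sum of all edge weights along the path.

Arc length = 6 + 10 + 2 + 5 + 9 + 13 = 45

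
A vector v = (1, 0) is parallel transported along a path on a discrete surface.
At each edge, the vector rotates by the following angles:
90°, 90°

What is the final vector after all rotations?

Total rotation: 90° + 90° = 180°. Final vector: (-1, 0)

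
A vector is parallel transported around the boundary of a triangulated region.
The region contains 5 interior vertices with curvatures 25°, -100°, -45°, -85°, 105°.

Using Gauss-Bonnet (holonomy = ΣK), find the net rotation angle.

Holonomy = total enclosed curvature = 25° + (-100°) + (-45°) + (-85°) + 105° = -100°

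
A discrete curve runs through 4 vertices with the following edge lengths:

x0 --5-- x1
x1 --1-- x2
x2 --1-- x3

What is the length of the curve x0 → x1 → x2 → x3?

Arc length = 5 + 1 + 1 = 7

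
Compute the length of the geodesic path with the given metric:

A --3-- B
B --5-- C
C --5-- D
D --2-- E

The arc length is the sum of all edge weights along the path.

Arc length = 3 + 5 + 5 + 2 = 15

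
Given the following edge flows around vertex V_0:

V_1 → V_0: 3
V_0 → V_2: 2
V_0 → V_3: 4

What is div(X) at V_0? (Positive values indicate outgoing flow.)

Divergence = sum of outgoing flows = (-3) + 2 + 4 = 3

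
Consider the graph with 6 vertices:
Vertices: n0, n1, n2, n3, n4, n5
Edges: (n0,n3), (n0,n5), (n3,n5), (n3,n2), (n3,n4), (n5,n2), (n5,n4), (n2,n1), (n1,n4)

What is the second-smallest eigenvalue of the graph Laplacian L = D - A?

Degrees: deg(n0) = 2, deg(n1) = 2, deg(n2) = 3, deg(n3) = 4, deg(n4) = 3, deg(n5) = 4.
L = D − A with rows/columns ordered (n0, n1, n2, n3, n4, n5):
  [ 2,  0,  0, -1,  0, -1]
  [ 0,  2, -1,  0, -1,  0]
  [ 0, -1,  3, -1,  0, -1]
  [-1,  0, -1,  4, -1, -1]
  [ 0, -1,  0, -1,  3, -1]
  [-1,  0, -1, -1, -1,  4]
Characteristic polynomial: det(λI − L) = λ(λ² − 7λ + 8)(λ − 3)²(λ − 5).
Roots: λ = 0; (λ² − 7λ + 8) = 0 ⇒ λ = (7 ± √17)/2 ≈ 1.4384, 5.5616; (λ − 3) = 0 ⇒ λ = 3 (multiplicity 2); (λ − 5) = 0 ⇒ λ = 5.
(Check: the roots sum (with multiplicity) to 18, matching trace L = Σdeg = 2·9 = 18.)
Laplacian eigenvalues: [0.0, 1.4384, 3.0, 3.0, 5.0, 5.5616]. Algebraic connectivity (smallest non-zero eigenvalue) = 1.4384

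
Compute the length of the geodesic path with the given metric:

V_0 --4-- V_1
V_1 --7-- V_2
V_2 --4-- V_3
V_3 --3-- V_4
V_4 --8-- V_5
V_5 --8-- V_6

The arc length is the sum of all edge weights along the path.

Arc length = 4 + 7 + 4 + 3 + 8 + 8 = 34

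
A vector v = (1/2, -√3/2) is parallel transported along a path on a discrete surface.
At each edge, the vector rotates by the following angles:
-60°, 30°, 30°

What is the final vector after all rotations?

Total rotation: (-60°) + 30° + 30° = 0°. Final vector: (0.5000, -0.8660)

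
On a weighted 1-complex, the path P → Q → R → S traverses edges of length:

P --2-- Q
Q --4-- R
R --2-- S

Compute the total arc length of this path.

Arc length = 2 + 4 + 2 = 8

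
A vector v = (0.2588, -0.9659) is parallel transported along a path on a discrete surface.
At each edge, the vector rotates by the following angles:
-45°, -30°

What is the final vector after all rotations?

Total rotation: (-45°) + (-30°) = -75°. Final vector: (-0.8660, -0.5000)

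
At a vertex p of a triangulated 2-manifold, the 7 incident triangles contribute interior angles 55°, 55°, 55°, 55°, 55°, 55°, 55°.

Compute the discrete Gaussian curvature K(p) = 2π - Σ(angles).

Sum of angles = 385°. K = 360° - 385° = -25° = -5π/36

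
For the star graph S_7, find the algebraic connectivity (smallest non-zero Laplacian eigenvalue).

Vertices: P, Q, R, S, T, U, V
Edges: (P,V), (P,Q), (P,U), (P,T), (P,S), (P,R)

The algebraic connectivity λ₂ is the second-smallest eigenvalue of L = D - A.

The star S_7 is the complete bipartite graph K_{1,6} (one hub of degree 6, 6 leaves of degree 1). The Laplacian spectrum of K_{p,q} is 0, p (multiplicity q−1), q (multiplicity p−1), p+q. With p = 1, q = 6: 0 once, 1 with multiplicity 5, and 7 once. (Check: trace L = sum of degrees = 12 = 5·1 + 7.)
Laplacian eigenvalues: [0.0, 1.0, 1.0, 1.0, 1.0, 1.0, 7.0]. Algebraic connectivity (smallest non-zero eigenvalue) = 1.0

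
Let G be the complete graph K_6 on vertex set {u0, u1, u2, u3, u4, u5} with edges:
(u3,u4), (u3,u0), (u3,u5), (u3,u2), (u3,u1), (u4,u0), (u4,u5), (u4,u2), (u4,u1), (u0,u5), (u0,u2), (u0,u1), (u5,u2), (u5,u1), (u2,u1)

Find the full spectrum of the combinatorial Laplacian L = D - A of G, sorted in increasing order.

For the complete graph K_n, L = nI − J (J = all-ones matrix). J has eigenvalues n (once, eigenvector 𝟙) and 0 (multiplicity n−1), so L has eigenvalues 0 (once) and n (multiplicity n−1). Here n = 6: eigenvalue 0 once and 6 with multiplicity 5.
Laplacian eigenvalues (increasing order): [0.0, 6.0, 6.0, 6.0, 6.0, 6.0]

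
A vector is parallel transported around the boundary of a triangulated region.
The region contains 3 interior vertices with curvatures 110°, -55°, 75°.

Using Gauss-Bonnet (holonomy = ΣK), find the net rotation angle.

Holonomy = total enclosed curvature = 110° + (-55°) + 75° = 130°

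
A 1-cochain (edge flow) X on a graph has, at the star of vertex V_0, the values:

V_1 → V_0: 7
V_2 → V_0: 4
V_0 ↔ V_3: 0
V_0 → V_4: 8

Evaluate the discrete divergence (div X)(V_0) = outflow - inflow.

Divergence = sum of outgoing flows = (-7) + (-4) + 0 + 8 = -3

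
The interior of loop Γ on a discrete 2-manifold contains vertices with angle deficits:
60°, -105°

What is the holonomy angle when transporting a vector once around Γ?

Holonomy = total enclosed curvature = 60° + (-105°) = -45°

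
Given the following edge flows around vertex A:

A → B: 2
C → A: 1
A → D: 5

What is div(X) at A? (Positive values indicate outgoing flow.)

Divergence = sum of outgoing flows = 2 + (-1) + 5 = 6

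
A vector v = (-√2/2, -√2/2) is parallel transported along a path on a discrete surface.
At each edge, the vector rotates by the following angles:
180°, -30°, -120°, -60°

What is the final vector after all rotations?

Total rotation: 180° + (-30°) + (-120°) + (-60°) = -30°. Final vector: (-0.9659, -0.2588)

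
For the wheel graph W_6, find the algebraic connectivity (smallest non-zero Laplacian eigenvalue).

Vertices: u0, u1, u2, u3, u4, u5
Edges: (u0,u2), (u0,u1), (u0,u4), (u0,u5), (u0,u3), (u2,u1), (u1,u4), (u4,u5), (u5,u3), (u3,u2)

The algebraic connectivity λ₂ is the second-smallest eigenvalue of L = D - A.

The wheel W_6 is the join K_1 ∨ C_5 (a hub joined to every vertex of a cycle of length 5). For a join G ∨ H (G on p vertices, H on q vertices) the Laplacian spectrum is 0, p+q, the eigenvalues of L(G) other than one 0 each shifted by +q, and the eigenvalues of L(H) other than one 0 each shifted by +p. With G = K_1 (p = 1, nothing left after dropping its 0) and H = C_5 (q = 5, eigenvalues 2 − 2cos(2πk/5), k = 0, …, 4; drop k = 0), the spectrum of W_6 is 0, 6, and 1 + (2 − 2cos(2πk/5)) = 3 − 2cos(2πk/5) for k = 1, …, 4:
k=1: 3 − 2cos(2π/5) = 2.382; k=2: 3 − 2cos(4π/5) = 4.618; k=3: 3 − 2cos(6π/5) = 4.618; k=4: 3 − 2cos(8π/5) = 2.382.
Laplacian eigenvalues: [0.0, 2.382, 2.382, 4.618, 4.618, 6.0]. Algebraic connectivity (smallest non-zero eigenvalue) = 2.382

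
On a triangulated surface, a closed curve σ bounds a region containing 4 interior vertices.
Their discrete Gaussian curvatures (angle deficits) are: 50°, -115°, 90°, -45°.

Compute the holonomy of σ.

Holonomy = total enclosed curvature = 50° + (-115°) + 90° + (-45°) = -20°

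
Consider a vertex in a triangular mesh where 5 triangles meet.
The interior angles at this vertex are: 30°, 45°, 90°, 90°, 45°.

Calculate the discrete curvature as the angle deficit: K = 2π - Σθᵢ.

Sum of angles = 300°. K = 360° - 300° = 60° = π/3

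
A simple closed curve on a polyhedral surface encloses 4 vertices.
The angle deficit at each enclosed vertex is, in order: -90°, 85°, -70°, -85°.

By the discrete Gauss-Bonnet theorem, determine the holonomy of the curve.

Holonomy = total enclosed curvature = (-90°) + 85° + (-70°) + (-85°) = -160°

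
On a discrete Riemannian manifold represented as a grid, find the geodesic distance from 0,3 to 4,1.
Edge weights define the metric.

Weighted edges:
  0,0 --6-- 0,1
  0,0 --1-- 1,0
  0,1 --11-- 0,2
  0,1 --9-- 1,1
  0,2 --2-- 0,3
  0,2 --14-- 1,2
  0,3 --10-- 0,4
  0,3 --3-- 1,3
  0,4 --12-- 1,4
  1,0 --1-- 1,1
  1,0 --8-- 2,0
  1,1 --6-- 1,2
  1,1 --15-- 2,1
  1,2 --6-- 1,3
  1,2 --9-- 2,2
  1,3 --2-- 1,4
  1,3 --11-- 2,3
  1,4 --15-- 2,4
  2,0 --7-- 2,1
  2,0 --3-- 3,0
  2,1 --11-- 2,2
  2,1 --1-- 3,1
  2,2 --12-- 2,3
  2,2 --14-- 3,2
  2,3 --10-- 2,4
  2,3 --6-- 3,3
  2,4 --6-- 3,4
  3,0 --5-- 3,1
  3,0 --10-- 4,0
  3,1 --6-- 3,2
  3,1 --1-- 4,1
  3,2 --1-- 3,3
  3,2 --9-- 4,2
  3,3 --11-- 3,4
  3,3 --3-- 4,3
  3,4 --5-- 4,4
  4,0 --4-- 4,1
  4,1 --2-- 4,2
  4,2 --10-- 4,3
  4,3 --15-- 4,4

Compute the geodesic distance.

Shortest path: 0,3 → 1,3 → 2,3 → 3,3 → 3,2 → 3,1 → 4,1, total weight = 28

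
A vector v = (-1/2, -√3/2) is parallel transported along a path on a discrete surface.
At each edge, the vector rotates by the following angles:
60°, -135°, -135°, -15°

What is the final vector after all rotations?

Total rotation: 60° + (-135°) + (-135°) + (-15°) = -225° ≡ 135° (mod 360°). Final vector: (0.9659, 0.2588)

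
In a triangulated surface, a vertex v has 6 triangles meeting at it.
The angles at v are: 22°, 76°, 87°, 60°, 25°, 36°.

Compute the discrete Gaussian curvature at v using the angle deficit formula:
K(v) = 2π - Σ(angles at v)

Sum of angles = 306°. K = 360° - 306° = 54° = 3π/10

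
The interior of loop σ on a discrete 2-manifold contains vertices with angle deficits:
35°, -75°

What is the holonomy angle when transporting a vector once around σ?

Holonomy = total enclosed curvature = 35° + (-75°) = -40°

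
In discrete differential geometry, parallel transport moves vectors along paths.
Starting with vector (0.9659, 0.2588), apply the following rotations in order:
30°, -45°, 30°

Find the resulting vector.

Total rotation: 30° + (-45°) + 30° = 15°. Final vector: (0.8660, 0.5000)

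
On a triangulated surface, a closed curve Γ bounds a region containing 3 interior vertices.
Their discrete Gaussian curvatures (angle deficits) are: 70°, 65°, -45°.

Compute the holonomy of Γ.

Holonomy = total enclosed curvature = 70° + 65° + (-45°) = 90°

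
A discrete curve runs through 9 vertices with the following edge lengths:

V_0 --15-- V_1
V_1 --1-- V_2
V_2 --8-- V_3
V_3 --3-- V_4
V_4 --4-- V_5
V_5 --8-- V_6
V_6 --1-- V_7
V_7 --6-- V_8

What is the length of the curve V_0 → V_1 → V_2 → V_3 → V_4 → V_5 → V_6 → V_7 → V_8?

Arc length = 15 + 1 + 8 + 3 + 4 + 8 + 1 + 6 = 46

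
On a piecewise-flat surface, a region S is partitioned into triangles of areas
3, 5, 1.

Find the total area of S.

3 + 5 + 1 = 9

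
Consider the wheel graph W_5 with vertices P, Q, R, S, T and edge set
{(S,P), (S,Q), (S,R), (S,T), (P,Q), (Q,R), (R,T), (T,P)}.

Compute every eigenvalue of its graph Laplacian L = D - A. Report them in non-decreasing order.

The wheel W_5 is the join K_1 ∨ C_4 (a hub joined to every vertex of a cycle of length 4). For a join G ∨ H (G on p vertices, H on q vertices) the Laplacian spectrum is 0, p+q, the eigenvalues of L(G) other than one 0 each shifted by +q, and the eigenvalues of L(H) other than one 0 each shifted by +p. With G = K_1 (p = 1, nothing left after dropping its 0) and H = C_4 (q = 4, eigenvalues 2 − 2cos(2πk/4), k = 0, …, 3; drop k = 0), the spectrum of W_5 is 0, 5, and 1 + (2 − 2cos(2πk/4)) = 3 − 2cos(2πk/4) for k = 1, …, 3:
k=1: 3 − 2cos(π/2) = 3.0; k=2: 3 − 2cos(π) = 5.0; k=3: 3 − 2cos(3π/2) = 3.0.
Laplacian eigenvalues (increasing order): [0.0, 3.0, 3.0, 5.0, 5.0]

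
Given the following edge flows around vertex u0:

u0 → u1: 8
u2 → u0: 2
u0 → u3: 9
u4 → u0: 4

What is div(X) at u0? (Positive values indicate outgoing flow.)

Divergence = sum of outgoing flows = 8 + (-2) + 9 + (-4) = 11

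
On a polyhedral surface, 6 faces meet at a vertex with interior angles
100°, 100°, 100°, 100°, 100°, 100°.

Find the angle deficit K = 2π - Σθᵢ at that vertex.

Sum of angles = 600°. K = 360° - 600° = -240°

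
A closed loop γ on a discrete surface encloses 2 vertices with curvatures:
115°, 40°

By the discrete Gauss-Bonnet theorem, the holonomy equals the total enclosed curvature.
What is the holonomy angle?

Holonomy = total enclosed curvature = 115° + 40° = 155°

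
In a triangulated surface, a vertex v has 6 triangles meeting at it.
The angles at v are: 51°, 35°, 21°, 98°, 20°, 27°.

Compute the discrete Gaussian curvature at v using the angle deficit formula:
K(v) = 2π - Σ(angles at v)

Sum of angles = 252°. K = 360° - 252° = 108° = 3π/5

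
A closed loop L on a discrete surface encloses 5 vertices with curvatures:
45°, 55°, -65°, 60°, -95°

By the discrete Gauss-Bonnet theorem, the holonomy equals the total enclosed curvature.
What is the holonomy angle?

Holonomy = total enclosed curvature = 45° + 55° + (-65°) + 60° + (-95°) = 0°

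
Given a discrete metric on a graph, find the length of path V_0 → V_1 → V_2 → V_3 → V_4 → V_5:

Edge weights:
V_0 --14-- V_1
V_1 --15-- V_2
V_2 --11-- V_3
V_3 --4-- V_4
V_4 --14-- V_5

Arc length = 14 + 15 + 11 + 4 + 14 = 58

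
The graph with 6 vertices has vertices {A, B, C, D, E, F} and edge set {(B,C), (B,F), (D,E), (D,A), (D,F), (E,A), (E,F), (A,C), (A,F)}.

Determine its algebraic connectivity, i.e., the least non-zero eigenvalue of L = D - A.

Degrees: deg(A) = 4, deg(B) = 2, deg(C) = 2, deg(D) = 3, deg(E) = 3, deg(F) = 4.
L = D − A with rows/columns ordered (A, B, C, D, E, F):
  [ 4,  0, -1, -1, -1, -1]
  [ 0,  2, -1,  0,  0, -1]
  [-1, -1,  2,  0,  0,  0]
  [-1,  0,  0,  3, -1, -1]
  [-1,  0,  0, -1,  3, -1]
  [-1, -1,  0, -1, -1,  4]
Characteristic polynomial: det(λI − L) = λ(λ² − 6λ + 6)(λ² − 8λ + 14)(λ − 4).
Roots: λ = 0; (λ² − 6λ + 6) = 0 ⇒ λ = 3 ± √3 ≈ 1.2679, 4.7321; (λ² − 8λ + 14) = 0 ⇒ λ = 4 ± √2 ≈ 2.5858, 5.4142; (λ − 4) = 0 ⇒ λ = 4.
(Check: the roots sum (with multiplicity) to 18, matching trace L = Σdeg = 2·9 = 18.)
Laplacian eigenvalues: [0.0, 1.2679, 2.5858, 4.0, 4.7321, 5.4142]. Algebraic connectivity (smallest non-zero eigenvalue) = 1.2679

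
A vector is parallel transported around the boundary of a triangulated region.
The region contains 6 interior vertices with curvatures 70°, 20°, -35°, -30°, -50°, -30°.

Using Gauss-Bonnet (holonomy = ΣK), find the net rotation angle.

Holonomy = total enclosed curvature = 70° + 20° + (-35°) + (-30°) + (-50°) + (-30°) = -55°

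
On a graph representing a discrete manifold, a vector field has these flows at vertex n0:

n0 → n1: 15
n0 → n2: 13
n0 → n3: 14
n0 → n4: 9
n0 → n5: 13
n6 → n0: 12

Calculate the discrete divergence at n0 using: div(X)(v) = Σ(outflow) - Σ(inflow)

Divergence = sum of outgoing flows = 15 + 13 + 14 + 9 + 13 + (-12) = 52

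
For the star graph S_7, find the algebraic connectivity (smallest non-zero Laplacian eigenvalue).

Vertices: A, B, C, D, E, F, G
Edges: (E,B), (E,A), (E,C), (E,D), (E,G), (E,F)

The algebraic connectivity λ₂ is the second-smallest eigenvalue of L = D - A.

The star S_7 is the complete bipartite graph K_{1,6} (one hub of degree 6, 6 leaves of degree 1). The Laplacian spectrum of K_{p,q} is 0, p (multiplicity q−1), q (multiplicity p−1), p+q. With p = 1, q = 6: 0 once, 1 with multiplicity 5, and 7 once. (Check: trace L = sum of degrees = 12 = 5·1 + 7.)
Laplacian eigenvalues: [0.0, 1.0, 1.0, 1.0, 1.0, 1.0, 7.0]. Algebraic connectivity (smallest non-zero eigenvalue) = 1.0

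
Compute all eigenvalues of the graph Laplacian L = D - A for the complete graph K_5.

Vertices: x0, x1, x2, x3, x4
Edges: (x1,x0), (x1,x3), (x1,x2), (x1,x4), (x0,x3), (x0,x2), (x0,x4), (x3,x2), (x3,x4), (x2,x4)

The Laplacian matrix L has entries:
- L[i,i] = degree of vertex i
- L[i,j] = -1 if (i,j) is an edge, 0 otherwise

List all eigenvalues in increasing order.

For the complete graph K_n, L = nI − J (J = all-ones matrix). J has eigenvalues n (once, eigenvector 𝟙) and 0 (multiplicity n−1), so L has eigenvalues 0 (once) and n (multiplicity n−1). Here n = 5: eigenvalue 0 once and 5 with multiplicity 4.
Laplacian eigenvalues (increasing order): [0.0, 5.0, 5.0, 5.0, 5.0]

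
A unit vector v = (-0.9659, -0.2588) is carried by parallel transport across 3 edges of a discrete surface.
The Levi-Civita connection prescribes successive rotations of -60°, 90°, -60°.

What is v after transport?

Total rotation: (-60°) + 90° + (-60°) = -30°. Final vector: (-0.9659, 0.2588)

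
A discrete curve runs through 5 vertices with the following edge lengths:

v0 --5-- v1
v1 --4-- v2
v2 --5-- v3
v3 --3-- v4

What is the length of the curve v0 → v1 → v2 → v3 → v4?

Arc length = 5 + 4 + 5 + 3 = 17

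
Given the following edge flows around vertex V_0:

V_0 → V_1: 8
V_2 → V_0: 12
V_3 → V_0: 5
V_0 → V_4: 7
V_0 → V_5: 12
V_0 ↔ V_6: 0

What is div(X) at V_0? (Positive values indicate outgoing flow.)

Divergence = sum of outgoing flows = 8 + (-12) + (-5) + 7 + 12 + 0 = 10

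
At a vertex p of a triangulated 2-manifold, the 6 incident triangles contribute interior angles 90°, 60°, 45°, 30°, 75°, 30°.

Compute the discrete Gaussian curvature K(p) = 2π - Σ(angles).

Sum of angles = 330°. K = 360° - 330° = 30° = π/6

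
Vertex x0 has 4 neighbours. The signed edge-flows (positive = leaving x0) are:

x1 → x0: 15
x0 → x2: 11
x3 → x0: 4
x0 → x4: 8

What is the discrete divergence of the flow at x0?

Divergence = sum of outgoing flows = (-15) + 11 + (-4) + 8 = 0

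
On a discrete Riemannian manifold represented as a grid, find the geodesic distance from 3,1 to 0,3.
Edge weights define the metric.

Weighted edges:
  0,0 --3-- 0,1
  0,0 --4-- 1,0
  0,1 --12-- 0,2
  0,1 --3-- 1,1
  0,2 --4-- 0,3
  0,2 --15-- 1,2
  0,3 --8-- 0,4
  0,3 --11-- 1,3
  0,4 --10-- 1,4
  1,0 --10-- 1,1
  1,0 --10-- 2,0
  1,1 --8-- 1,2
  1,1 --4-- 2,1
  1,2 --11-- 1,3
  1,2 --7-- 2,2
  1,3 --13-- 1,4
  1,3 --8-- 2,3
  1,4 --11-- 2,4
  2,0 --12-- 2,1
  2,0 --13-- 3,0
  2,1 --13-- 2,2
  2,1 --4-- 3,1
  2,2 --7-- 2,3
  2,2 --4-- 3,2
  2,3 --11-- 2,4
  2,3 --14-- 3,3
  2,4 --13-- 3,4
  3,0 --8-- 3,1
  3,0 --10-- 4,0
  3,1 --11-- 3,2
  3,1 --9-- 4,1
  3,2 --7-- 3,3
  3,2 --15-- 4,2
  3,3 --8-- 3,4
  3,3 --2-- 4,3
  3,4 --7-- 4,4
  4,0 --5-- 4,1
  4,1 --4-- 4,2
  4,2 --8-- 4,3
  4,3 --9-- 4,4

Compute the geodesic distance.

Shortest path: 3,1 → 2,1 → 1,1 → 0,1 → 0,2 → 0,3, total weight = 27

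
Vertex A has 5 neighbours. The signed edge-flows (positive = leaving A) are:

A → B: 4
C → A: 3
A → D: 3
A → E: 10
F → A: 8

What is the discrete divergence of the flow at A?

Divergence = sum of outgoing flows = 4 + (-3) + 3 + 10 + (-8) = 6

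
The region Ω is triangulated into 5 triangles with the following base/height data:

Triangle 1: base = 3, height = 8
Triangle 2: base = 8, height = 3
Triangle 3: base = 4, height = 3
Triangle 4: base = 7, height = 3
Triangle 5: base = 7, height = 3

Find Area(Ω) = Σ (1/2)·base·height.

(1/2)×3×8 + (1/2)×8×3 + (1/2)×4×3 + (1/2)×7×3 + (1/2)×7×3 = 51.0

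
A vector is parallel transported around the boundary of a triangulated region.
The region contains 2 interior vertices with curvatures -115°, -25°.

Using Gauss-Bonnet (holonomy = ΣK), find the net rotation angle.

Holonomy = total enclosed curvature = (-115°) + (-25°) = -140°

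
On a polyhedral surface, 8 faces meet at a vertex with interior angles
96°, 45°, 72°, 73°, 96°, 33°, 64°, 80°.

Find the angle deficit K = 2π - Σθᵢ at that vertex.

Sum of angles = 559°. K = 360° - 559° = -199° = -199π/180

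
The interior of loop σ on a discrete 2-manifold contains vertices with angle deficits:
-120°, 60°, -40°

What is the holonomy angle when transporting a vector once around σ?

Holonomy = total enclosed curvature = (-120°) + 60° + (-40°) = -100°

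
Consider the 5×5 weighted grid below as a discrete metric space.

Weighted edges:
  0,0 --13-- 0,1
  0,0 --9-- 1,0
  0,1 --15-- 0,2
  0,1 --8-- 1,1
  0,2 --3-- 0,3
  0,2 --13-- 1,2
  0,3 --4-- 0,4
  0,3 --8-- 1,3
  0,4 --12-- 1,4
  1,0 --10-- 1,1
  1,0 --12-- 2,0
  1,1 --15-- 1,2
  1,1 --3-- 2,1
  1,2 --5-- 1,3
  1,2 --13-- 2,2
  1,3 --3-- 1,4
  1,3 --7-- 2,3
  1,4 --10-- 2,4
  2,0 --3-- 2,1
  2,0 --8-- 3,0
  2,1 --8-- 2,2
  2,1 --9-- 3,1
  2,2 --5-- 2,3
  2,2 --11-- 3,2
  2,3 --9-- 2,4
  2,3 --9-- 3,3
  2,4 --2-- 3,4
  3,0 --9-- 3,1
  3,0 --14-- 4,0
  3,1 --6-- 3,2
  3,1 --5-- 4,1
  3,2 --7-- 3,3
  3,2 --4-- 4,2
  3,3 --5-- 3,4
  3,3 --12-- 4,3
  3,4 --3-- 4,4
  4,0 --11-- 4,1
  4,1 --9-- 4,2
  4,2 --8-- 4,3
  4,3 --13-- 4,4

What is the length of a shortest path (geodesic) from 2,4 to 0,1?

Shortest path: 2,4 → 2,3 → 2,2 → 2,1 → 1,1 → 0,1, total weight = 33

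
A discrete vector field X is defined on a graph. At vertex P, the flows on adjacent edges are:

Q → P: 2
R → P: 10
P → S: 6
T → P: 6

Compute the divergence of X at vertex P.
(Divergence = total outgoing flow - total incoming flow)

Divergence = sum of outgoing flows = (-2) + (-10) + 6 + (-6) = -12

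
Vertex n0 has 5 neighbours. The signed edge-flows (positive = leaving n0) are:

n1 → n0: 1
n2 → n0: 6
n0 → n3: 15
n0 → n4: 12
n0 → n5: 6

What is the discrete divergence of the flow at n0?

Divergence = sum of outgoing flows = (-1) + (-6) + 15 + 12 + 6 = 26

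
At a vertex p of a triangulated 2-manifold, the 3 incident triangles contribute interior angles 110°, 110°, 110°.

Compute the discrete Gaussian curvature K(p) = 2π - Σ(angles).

Sum of angles = 330°. K = 360° - 330° = 30°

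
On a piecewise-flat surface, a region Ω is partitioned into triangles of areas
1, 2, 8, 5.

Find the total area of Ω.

1 + 2 + 8 + 5 = 16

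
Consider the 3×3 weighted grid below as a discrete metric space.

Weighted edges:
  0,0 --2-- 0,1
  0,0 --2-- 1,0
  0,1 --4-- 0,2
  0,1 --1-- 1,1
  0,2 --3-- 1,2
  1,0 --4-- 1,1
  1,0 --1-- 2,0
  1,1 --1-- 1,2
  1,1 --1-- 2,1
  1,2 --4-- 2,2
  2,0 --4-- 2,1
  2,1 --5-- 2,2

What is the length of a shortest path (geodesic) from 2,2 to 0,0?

Shortest path: 2,2 → 1,2 → 1,1 → 0,1 → 0,0, total weight = 8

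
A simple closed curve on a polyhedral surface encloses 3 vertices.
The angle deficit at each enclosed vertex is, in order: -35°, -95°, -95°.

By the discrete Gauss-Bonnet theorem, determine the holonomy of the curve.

Holonomy = total enclosed curvature = (-35°) + (-95°) + (-95°) = -225°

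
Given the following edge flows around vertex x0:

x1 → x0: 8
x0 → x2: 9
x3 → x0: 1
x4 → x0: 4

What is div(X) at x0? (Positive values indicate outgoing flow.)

Divergence = sum of outgoing flows = (-8) + 9 + (-1) + (-4) = -4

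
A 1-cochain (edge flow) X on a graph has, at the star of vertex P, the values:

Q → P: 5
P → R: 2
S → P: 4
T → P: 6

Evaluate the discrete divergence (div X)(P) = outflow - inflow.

Divergence = sum of outgoing flows = (-5) + 2 + (-4) + (-6) = -13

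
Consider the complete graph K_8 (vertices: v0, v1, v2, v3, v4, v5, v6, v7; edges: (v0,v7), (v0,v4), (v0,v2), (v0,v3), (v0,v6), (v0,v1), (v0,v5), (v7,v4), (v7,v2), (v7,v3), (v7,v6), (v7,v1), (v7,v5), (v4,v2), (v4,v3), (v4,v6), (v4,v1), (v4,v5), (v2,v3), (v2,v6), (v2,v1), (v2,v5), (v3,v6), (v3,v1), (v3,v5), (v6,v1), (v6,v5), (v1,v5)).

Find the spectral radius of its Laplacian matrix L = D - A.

For the complete graph K_n, L = nI − J (J = all-ones matrix). J has eigenvalues n (once, eigenvector 𝟙) and 0 (multiplicity n−1), so L has eigenvalues 0 (once) and n (multiplicity n−1). Here n = 8: eigenvalue 0 once and 8 with multiplicity 7.
Laplacian eigenvalues: [0.0, 8.0, 8.0, 8.0, 8.0, 8.0, 8.0, 8.0]. Largest eigenvalue (spectral radius) = 8.0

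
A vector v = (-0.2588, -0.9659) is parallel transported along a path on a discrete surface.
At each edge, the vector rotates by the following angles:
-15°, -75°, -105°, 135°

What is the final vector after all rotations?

Total rotation: (-15°) + (-75°) + (-105°) + 135° = -60°. Final vector: (-0.9659, -0.2588)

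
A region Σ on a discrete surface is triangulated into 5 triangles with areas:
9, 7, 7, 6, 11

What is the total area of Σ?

9 + 7 + 7 + 6 + 11 = 40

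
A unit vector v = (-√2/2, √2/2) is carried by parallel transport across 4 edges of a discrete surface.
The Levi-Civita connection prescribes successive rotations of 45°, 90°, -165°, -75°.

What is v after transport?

Total rotation: 45° + 90° + (-165°) + (-75°) = -105°. Final vector: (0.8660, 0.5000)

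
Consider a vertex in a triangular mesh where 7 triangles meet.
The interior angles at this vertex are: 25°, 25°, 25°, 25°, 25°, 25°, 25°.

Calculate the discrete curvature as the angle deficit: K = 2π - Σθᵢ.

Sum of angles = 175°. K = 360° - 175° = 185°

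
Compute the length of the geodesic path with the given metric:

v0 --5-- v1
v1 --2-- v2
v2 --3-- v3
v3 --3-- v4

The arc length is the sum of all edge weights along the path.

Arc length = 5 + 2 + 3 + 3 = 13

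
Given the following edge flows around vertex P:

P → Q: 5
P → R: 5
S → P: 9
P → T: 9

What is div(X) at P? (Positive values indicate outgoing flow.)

Divergence = sum of outgoing flows = 5 + 5 + (-9) + 9 = 10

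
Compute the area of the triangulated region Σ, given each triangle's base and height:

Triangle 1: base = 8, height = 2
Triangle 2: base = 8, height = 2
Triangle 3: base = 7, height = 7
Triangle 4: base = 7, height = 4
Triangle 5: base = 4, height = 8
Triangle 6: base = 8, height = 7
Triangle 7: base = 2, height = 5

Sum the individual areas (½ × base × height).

(1/2)×8×2 + (1/2)×8×2 + (1/2)×7×7 + (1/2)×7×4 + (1/2)×4×8 + (1/2)×8×7 + (1/2)×2×5 = 103.5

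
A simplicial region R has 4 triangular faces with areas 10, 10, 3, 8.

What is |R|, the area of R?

10 + 10 + 3 + 8 = 31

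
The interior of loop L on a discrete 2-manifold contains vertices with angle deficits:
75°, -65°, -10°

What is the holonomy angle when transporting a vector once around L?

Holonomy = total enclosed curvature = 75° + (-65°) + (-10°) = 0°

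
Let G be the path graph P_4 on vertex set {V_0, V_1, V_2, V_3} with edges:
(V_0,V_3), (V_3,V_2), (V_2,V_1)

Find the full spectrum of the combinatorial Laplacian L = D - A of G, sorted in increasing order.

The path graph P_n has Laplacian eigenvalues λ_k = 2 − 2cos(kπ/n), k = 0, 1, …, n−1. Here n = 4:
k=0: 2 − 2cos(0) = 0.0; k=1: 2 − 2cos(π/4) = 0.5858; k=2: 2 − 2cos(π/2) = 2.0; k=3: 2 − 2cos(3π/4) = 3.4142.
Laplacian eigenvalues (increasing order): [0.0, 0.5858, 2.0, 3.4142]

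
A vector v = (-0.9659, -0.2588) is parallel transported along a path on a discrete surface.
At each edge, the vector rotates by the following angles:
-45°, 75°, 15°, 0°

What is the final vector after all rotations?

Total rotation: (-45°) + 75° + 15° + 0° = 45°. Final vector: (-0.5000, -0.8660)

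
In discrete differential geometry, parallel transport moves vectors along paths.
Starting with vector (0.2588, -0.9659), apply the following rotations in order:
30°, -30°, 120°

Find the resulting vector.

Total rotation: 30° + (-30°) + 120° = 120°. Final vector: (0.7071, 0.7071)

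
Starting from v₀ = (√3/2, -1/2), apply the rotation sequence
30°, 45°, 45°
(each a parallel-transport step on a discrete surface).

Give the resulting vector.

Total rotation: 30° + 45° + 45° = 120°. Final vector: (0, 1)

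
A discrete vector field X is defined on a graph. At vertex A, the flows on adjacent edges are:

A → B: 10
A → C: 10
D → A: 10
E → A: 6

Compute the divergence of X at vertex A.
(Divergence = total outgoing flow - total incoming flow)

Divergence = sum of outgoing flows = 10 + 10 + (-10) + (-6) = 4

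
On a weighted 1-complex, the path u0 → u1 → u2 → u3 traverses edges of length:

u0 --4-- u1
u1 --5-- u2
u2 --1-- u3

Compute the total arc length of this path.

Arc length = 4 + 5 + 1 = 10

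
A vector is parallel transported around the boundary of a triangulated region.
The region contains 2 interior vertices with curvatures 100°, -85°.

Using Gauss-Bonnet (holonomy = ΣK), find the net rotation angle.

Holonomy = total enclosed curvature = 100° + (-85°) = 15°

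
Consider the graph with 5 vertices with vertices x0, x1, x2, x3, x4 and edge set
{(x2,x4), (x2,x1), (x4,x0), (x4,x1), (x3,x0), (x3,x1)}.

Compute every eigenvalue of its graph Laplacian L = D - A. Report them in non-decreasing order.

Degrees: deg(x0) = 2, deg(x1) = 3, deg(x2) = 2, deg(x3) = 2, deg(x4) = 3.
L = D − A with rows/columns ordered (x0, x1, x2, x3, x4):
  [ 2,  0,  0, -1, -1]
  [ 0,  3, -1, -1, -1]
  [ 0, -1,  2,  0, -1]
  [-1, -1,  0,  2,  0]
  [-1, -1, -1,  0,  3]
Characteristic polynomial: det(λI − L) = λ(λ² − 5λ + 5)(λ² − 7λ + 11).
Roots: λ = 0; (λ² − 5λ + 5) = 0 ⇒ λ = (5 ± √5)/2 ≈ 1.382, 3.618; (λ² − 7λ + 11) = 0 ⇒ λ = (7 ± √5)/2 ≈ 2.382, 4.618.
(Check: the roots sum (with multiplicity) to 12, matching trace L = Σdeg = 2·6 = 12.)
Laplacian eigenvalues (increasing order): [0.0, 1.382, 2.382, 3.618, 4.618]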